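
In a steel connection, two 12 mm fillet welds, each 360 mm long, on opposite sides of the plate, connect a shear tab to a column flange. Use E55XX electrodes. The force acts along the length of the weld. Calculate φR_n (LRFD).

E55XX → F_EXX = 550 MPa.
Effective throat t_e = 0.707 × 12 = 8.484 mm.
Total length L = 720 mm; A_we = 8.484 × 720 = 6108 mm².
F_nw = 0.6 F_EXX = 0.6 × 550 = 330 MPa.
φR_n = 0.75 × 330 × 6108 × 10⁻³ = 1512 kN.

φR_n ≈ 1510 kN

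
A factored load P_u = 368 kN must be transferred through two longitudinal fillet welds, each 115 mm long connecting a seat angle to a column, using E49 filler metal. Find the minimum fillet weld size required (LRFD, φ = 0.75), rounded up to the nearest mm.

w = 11 mm

E49XX → F_EXX = 490 MPa.
Total weld length L = 230 mm.
Required throat t_e = P_u / (φ × 0.6 F_EXX × L) = 368 / (0.75 × 0.6 × 490 × 230 × 10⁻³) = 7.256 mm.
Required leg w = t_e / 0.707 = 10.26 mm → use 11 mm.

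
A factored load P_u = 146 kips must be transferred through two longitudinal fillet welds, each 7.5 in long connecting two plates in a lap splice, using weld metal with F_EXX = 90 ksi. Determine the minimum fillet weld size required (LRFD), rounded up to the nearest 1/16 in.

Total weld length L = 15 in.
Required throat t_e = P_u / (φ × 0.6 F_EXX × L) = 146 / (0.75 × 0.6 × 90 × 15) = 0.2403 in.
Required leg w = t_e / 0.707 = 0.3399 in → use 3/8 in.

w = 3/8 in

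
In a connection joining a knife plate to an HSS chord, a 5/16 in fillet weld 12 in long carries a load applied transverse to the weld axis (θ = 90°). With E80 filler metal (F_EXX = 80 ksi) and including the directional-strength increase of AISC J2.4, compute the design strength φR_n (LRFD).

t_e = 0.707 × 0.3125 = 0.2209 in; A_we = 0.2209 × 12 = 2.651 in².
Directional factor: 1.0 + 0.5 sin^1.5(90°) = 1.5.
F_nw = 0.6 × 80 × 1.5 = 72 ksi.
φR_n = 0.75 × 72 × 2.651 = 143.2 kip.

φR_n ≈ 143 kip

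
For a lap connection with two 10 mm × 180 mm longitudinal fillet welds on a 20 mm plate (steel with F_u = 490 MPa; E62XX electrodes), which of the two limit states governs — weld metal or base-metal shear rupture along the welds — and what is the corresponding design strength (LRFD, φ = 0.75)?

φR_n ≈ 710 kN (weld metal governs)

E62XX → F_EXX = 620 MPa.
t_e = 0.707 × 10 = 7.07 mm; L = 360 mm.
Weld metal: φR_n = 0.75 × 0.6 × 620 × 7.07 × 360 × 10⁻³ = 710.1 kN.
Base metal (shear rupture): φR_n = 0.75 × 0.6 × 490 × 20 × 360 × 10⁻³ = 1588 kN.
Governing: weld metal.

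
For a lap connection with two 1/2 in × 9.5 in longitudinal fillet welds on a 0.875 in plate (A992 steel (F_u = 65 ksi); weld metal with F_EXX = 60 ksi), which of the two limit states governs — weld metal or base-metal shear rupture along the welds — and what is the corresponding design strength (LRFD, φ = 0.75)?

t_e = 0.707 × 0.5 = 0.3535 in; L = 19 in.
Weld metal: φR_n = 0.75 × 0.6 × 60 × 0.3535 × 19 = 181.3 kip.
Base metal (shear rupture): φR_n = 0.75 × 0.6 × 65 × 0.875 × 19 = 486.3 kip.
Governing: weld metal.

φR_n ≈ 181 kip (weld metal governs)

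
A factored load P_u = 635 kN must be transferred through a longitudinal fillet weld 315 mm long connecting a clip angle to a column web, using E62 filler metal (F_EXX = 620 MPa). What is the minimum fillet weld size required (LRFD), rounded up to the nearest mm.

Total weld length L = 315 mm.
Required throat t_e = P_u / (φ × 0.6 F_EXX × L) = 635 / (0.75 × 0.6 × 620 × 315 × 10⁻³) = 7.225 mm.
Required leg w = t_e / 0.707 = 10.22 mm → use 11 mm.

w = 11 mm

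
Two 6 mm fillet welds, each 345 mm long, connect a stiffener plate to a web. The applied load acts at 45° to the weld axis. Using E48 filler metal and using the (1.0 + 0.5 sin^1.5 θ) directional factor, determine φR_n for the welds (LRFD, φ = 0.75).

φR_n ≈ 820 kN

E48XX → F_EXX = 480 MPa.
t_e = 0.707 × 6 = 4.242 mm; A_we = 4.242 × 690 = 2927 mm².
Directional factor: 1.0 + 0.5 sin^1.5(45°) = 1.297.
F_nw = 0.6 × 480 × 1.297 = 373.6 MPa.
φR_n = 0.75 × 373.6 × 2927 × 10⁻³ = 820.2 kN.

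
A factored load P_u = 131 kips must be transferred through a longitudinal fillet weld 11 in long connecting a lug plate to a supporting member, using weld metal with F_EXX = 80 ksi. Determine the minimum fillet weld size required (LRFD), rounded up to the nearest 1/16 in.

w = 1/2 in

Total weld length L = 11 in.
Required throat t_e = P_u / (φ × 0.6 F_EXX × L) = 131 / (0.75 × 0.6 × 80 × 11) = 0.3308 in.
Required leg w = t_e / 0.707 = 0.4679 in → use 1/2 in.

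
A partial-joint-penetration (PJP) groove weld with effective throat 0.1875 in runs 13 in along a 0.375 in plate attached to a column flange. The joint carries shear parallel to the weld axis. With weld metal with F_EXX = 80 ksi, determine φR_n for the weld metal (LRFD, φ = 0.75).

Effective throat (given) t_e = 0.1875 in.
A_we = 0.1875 × 13 = 2.438 in².
F_nw = 0.6 F_EXX = 48 ksi.
φR_n = 0.75 × 48 × 2.438 = 87.75 kip.

φR_n ≈ 87.8 kip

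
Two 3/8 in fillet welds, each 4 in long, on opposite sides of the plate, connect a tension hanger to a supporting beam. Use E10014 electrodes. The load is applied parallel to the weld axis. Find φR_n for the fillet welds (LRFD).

φR_n ≈ 95.4 kip

E100XX → F_EXX = 100 ksi.
Effective throat t_e = 0.707 × 0.375 = 0.2651 in.
Total length L = 8 in; A_we = 0.2651 × 8 = 2.121 in².
F_nw = 0.6 F_EXX = 0.6 × 100 = 60 ksi.
φR_n = 0.75 × 60 × 2.121 = 95.45 kip.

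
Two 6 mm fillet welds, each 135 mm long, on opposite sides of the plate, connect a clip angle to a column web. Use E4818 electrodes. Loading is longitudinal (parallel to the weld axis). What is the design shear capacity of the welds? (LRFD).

E48XX → F_EXX = 480 MPa.
Effective throat t_e = 0.707 × 6 = 4.242 mm.
Total length L = 270 mm; A_we = 4.242 × 270 = 1145 mm².
F_nw = 0.6 F_EXX = 0.6 × 480 = 288 MPa.
φR_n = 0.75 × 288 × 1145 × 10⁻³ = 247.4 kN.

φR_n ≈ 247 kN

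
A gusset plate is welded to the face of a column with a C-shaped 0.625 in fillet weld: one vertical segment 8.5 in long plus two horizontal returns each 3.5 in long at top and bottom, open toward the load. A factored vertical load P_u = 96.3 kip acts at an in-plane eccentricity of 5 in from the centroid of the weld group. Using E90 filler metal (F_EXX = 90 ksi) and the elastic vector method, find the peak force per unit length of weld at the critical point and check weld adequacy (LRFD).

f_max ≈ 16.5 kip/in; adequate

Total weld length L_w = 15.5 in. Treat welds as unit-width lines.
Centroid: x̄ = 2×3.5×1.75 / 15.5 = 0.7903 in from the vertical weld.
Polar moment about centroid: J = I_x + I_y = [8.5³/12 + 2×3.5×4.25²] + [8.5×0.7903² + 2(3.5³/12 + 3.5×0.9597²)] = 196.5 in³.
Direct shear f_v = P/L_w = 96.3 / 15.5 = 6.213 kip/in (vertical).
Torsion M = P·e = 96.3 × 5 = 481.5 kip·in.
Critical point at (x, y) = (2.71, 4.25) from centroid. f_tx = M·y/J = 10.41 kip/in; f_ty = M·x/J = 6.639 kip/in.
Resultant f_max = √[f_tx² + (f_v + f_ty)²] = √[10.41² + (6.213 + 6.639)²] = 16.54 kip/in.
Capacity per unit length: φr_n = 0.75 × 0.6 × 90 × (0.707 × 0.625) = 17.9 kip/in.
16.54 ≤ 17.9 → adequate.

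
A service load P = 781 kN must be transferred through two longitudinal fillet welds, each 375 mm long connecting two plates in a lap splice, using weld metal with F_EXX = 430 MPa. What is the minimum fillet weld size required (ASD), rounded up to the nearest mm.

w = 12 mm

Total weld length L = 750 mm.
Required throat t_e = P × Ω / (0.6 F_EXX × L) = 781 × 2.0 / (0.6 × 430 × 750 × 10⁻³) = 8.072 mm.
Required leg w = t_e / 0.707 = 11.42 mm → use 12 mm.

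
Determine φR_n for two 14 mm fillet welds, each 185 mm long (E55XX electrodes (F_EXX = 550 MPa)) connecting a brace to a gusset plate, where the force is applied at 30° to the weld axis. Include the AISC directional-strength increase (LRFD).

φR_n ≈ 1070 kN

t_e = 0.707 × 14 = 9.898 mm; A_we = 9.898 × 370 = 3662 mm².
Directional factor: 1.0 + 0.5 sin^1.5(30°) = 1.177.
F_nw = 0.6 × 550 × 1.177 = 388.3 MPa.
φR_n = 0.75 × 388.3 × 3662 × 10⁻³ = 1067 kN.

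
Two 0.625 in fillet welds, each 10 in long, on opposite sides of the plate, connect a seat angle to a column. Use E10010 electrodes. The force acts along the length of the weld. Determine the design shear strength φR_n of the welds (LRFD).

φR_n ≈ 398 kips

E100XX → F_EXX = 100 ksi.
Effective throat t_e = 0.707 × 0.625 = 0.4419 in.
Total length L = 20 in; A_we = 0.4419 × 20 = 8.837 in².
F_nw = 0.6 F_EXX = 0.6 × 100 = 60 ksi.
φR_n = 0.75 × 60 × 8.837 = 397.7 kips.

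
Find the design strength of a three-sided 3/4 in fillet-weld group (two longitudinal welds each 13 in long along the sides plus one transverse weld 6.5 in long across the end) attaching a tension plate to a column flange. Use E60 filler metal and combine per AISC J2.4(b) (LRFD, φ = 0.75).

φR_n ≈ 465 kip

E60XX → F_EXX = 60 ksi.
t_e = 0.707 × 0.75 = 0.5302 in.
R_nwl = 0.6 × 60 × 0.5302 × 26 = 496.3 kip (longitudinal, 2 welds).
R_nwt = 0.6 × 60 × 0.5302 × 6.5 = 124.1 kip (transverse, base value).
(i) R_nwl + R_nwt = 620.4 kip; (ii) 0.85 R_nwl + 1.5 R_nwt = 608 kip.
R_n = max = 620.4 kip [governs: (i)]; φR_n = 465.3 kip.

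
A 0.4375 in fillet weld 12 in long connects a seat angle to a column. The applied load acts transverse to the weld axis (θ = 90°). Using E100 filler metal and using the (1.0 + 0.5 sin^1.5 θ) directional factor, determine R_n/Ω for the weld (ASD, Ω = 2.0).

E100XX → F_EXX = 100 ksi.
t_e = 0.707 × 0.4375 = 0.3093 in; A_we = 0.3093 × 12 = 3.712 in².
Directional factor: 1.0 + 0.5 sin^1.5(90°) = 1.5.
F_nw = 0.6 × 100 × 1.5 = 90 ksi.
R_n/Ω = (90 × 3.712) / 2.0 = 167 kip.

R_n/Ω ≈ 167 kip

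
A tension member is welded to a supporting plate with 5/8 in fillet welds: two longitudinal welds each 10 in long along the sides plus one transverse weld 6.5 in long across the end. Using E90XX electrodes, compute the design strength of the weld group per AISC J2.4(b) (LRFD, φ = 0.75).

E90XX → F_EXX = 90 ksi.
t_e = 0.707 × 0.625 = 0.4419 in.
R_nwl = 0.6 × 90 × 0.4419 × 20 = 477.2 kips (longitudinal, 2 welds).
R_nwt = 0.6 × 90 × 0.4419 × 6.5 = 155.1 kips (transverse, base value).
(i) R_nwl + R_nwt = 632.3 kips; (ii) 0.85 R_nwl + 1.5 R_nwt = 638.3 kips.
R_n = max = 638.3 kips [governs: (ii)]; φR_n = 478.7 kips.

φR_n ≈ 479 kips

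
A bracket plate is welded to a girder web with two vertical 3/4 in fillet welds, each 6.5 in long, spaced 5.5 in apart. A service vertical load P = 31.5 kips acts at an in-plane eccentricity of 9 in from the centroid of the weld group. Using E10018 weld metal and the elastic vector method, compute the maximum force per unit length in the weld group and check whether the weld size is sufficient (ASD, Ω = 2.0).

f_max ≈ 10.1 kip/in; adequate

E100XX → F_EXX = 100 ksi.
Total weld length L_w = 13 in. Treat welds as unit-width lines.
Polar moment about centroid: J = 2[d³/12 + d(b/2)²] = 2[6.5³/12 + 6.5×2.75²] = 144.1 in³.
Direct shear f_v = P/L_w = 31.5 / 13 = 2.423 kip/in (vertical).
Torsion M = P·e = 31.5 × 9 = 283.5 kip·in.
Critical point at (x, y) = (2.75, 3.25) from centroid. f_tx = M·y/J = 6.395 kip/in; f_ty = M·x/J = 5.411 kip/in.
Resultant f_max = √[f_tx² + (f_v + f_ty)²] = √[6.395² + (2.423 + 5.411)²] = 10.11 kip/in.
Capacity per unit length: r_n/Ω = (1/2.0) × 0.6 × 100 × (0.707 × 0.75) = 15.91 kip/in.
10.11 ≤ 15.91 → adequate.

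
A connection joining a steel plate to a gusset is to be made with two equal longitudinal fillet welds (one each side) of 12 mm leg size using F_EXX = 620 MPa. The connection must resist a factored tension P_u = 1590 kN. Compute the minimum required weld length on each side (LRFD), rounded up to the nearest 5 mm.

Throat t_e = 0.707 × 12 = 8.484 mm.
φr_n = 0.75 × 0.6 × 620 × 8.484 × 10⁻³ = 2.367 kN/mm.
L_req = P_u / φr_n = 1590 / 2.367 = 671.7 mm total.
Per side: 671.7 / 2 = 335.9 mm.
Round up → use L = 340 mm on each side.

L = 340 mm on each side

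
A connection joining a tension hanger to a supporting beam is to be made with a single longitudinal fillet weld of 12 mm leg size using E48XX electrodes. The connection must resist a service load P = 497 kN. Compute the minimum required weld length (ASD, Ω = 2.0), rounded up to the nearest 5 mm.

E48XX → F_EXX = 480 MPa.
Throat t_e = 0.707 × 12 = 8.484 mm.
r_n/Ω = (0.6 × 480 × 8.484) / 2.0 = 1222 N/mm = 1.222 kN/mm.
L_req = P / (r_n/Ω) = 497 / 1.222 = 406.8 mm total.
Round up → use L = 410 mm.

L = 410 mm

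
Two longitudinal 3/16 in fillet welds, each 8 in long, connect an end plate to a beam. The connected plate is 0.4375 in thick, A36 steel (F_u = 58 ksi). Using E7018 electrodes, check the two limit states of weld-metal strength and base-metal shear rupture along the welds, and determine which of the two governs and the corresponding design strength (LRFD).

E70XX → F_EXX = 70 ksi.
t_e = 0.707 × 0.1875 = 0.1326 in; L = 16 in.
Weld metal: φR_n = 0.75 × 0.6 × 70 × 0.1326 × 16 = 66.81 kips.
Base metal (shear rupture): φR_n = 0.75 × 0.6 × 58 × 0.4375 × 16 = 182.7 kips.
Governing: weld metal.

φR_n ≈ 66.8 kips (weld metal governs)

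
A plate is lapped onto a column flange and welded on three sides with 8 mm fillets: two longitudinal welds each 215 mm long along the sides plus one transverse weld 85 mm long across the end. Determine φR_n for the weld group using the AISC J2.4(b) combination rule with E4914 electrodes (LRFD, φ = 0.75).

E49XX → F_EXX = 490 MPa.
t_e = 0.707 × 8 = 5.656 mm.
R_nwl = 0.6 × 490 × 5.656 × 430 × 10⁻³ = 715 kN (longitudinal, 2 welds).
R_nwt = 0.6 × 490 × 5.656 × 85 × 10⁻³ = 141.3 kN (transverse, base value).
(i) R_nwl + R_nwt = 856.4 kN; (ii) 0.85 R_nwl + 1.5 R_nwt = 819.8 kN.
R_n = max = 856.4 kN [governs: (i)]; φR_n = 642.3 kN.

φR_n ≈ 642 kN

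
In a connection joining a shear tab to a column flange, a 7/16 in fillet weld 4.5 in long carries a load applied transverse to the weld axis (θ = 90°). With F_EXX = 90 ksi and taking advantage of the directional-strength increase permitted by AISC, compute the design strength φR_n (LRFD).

t_e = 0.707 × 0.4375 = 0.3093 in; A_we = 0.3093 × 4.5 = 1.392 in².
Directional factor: 1.0 + 0.5 sin^1.5(90°) = 1.5.
F_nw = 0.6 × 90 × 1.5 = 81 ksi.
φR_n = 0.75 × 81 × 1.392 = 84.56 kips.

φR_n ≈ 84.6 kips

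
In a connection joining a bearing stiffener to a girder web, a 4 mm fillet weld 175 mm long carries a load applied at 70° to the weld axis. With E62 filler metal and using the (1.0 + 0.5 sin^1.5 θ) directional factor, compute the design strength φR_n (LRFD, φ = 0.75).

φR_n ≈ 201 kN

E62XX → F_EXX = 620 MPa.
t_e = 0.707 × 4 = 2.828 mm; A_we = 2.828 × 175 = 494.9 mm².
Directional factor: 1.0 + 0.5 sin^1.5(70°) = 1.455.
F_nw = 0.6 × 620 × 1.455 = 541.4 MPa.
φR_n = 0.75 × 541.4 × 494.9 × 10⁻³ = 201 kN.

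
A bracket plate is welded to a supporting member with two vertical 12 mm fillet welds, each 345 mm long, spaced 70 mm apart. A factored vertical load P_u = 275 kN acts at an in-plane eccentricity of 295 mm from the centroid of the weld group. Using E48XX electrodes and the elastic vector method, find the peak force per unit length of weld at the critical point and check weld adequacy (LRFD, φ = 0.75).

f_max ≈ 1980 N/mm; NOT adequate

E48XX → F_EXX = 480 MPa.
Total weld length L_w = 690 mm. Treat welds as unit-width lines.
Polar moment about centroid: J = 2[d³/12 + d(b/2)²] = 2[345³/12 + 345×35²] = 7689000 mm³.
Direct shear f_v = P/L_w = 275×10³ / 690 = 398.6 N/mm (vertical).
Torsion M = P·e = 275×10³ × 295 = 81125000 N·mm.
Critical point at (x, y) = (35, 172.5) from centroid. f_tx = M·y/J = 1820 N/mm; f_ty = M·x/J = 369.3 N/mm.
Resultant f_max = √[f_tx² + (f_v + f_ty)²] = √[1820² + (398.6 + 369.3)²] = 1975 N/mm.
Capacity per unit length: φr_n = 0.75 × 0.6 × 480 × (0.707 × 12) = 1833 N/mm.
1975 > 1833 → NOT adequate.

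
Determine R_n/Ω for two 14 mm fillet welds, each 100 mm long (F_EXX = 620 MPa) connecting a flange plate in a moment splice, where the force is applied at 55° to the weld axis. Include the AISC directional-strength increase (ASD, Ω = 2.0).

R_n/Ω ≈ 505 kN

t_e = 0.707 × 14 = 9.898 mm; A_we = 9.898 × 200 = 1980 mm².
Directional factor: 1.0 + 0.5 sin^1.5(55°) = 1.371.
F_nw = 0.6 × 620 × 1.371 = 509.9 MPa.
R_n/Ω = (509.9 × 1980) / 2.0 × 10⁻³ = 504.7 kN.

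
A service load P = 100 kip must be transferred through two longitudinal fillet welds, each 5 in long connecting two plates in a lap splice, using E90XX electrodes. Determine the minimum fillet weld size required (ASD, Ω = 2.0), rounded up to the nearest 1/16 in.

w = 9/16 in

E90XX → F_EXX = 90 ksi.
Total weld length L = 10 in.
Required throat t_e = P × Ω / (0.6 F_EXX × L) = 100 × 2.0 / (0.6 × 90 × 10) = 0.3704 in.
Required leg w = t_e / 0.707 = 0.5239 in → use 9/16 in.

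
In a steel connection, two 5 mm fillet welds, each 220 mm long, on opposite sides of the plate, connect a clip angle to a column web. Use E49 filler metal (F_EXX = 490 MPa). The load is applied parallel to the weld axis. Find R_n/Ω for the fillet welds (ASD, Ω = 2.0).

Effective throat t_e = 0.707 × 5 = 3.535 mm.
Total length L = 440 mm; A_we = 3.535 × 440 = 1555 mm².
F_nw = 0.6 F_EXX = 0.6 × 490 = 294 MPa.
R_n = 294 × 1555 × 10⁻³ = 457.3 kN; R_n/Ω = 457.3/2.0 = 228.6 kN.

R_n/Ω ≈ 229 kN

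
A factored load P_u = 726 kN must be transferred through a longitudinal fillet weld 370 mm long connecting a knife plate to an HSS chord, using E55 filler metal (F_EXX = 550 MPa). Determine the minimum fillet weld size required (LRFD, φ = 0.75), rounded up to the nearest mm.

Total weld length L = 370 mm.
Required throat t_e = P_u / (φ × 0.6 F_EXX × L) = 726 / (0.75 × 0.6 × 550 × 370 × 10⁻³) = 7.928 mm.
Required leg w = t_e / 0.707 = 11.21 mm → use 12 mm.

w = 12 mm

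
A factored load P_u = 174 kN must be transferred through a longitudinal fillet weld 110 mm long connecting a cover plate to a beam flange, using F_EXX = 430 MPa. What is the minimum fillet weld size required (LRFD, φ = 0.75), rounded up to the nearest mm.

w = 12 mm

Total weld length L = 110 mm.
Required throat t_e = P_u / (φ × 0.6 F_EXX × L) = 174 / (0.75 × 0.6 × 430 × 110 × 10⁻³) = 8.175 mm.
Required leg w = t_e / 0.707 = 11.56 mm → use 12 mm.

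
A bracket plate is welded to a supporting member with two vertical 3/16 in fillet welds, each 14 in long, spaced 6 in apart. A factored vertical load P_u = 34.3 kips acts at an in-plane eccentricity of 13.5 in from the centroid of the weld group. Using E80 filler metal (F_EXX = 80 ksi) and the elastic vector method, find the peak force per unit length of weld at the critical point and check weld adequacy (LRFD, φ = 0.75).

f_max ≈ 5.57 kip/in; NOT adequate

Total weld length L_w = 28 in. Treat welds as unit-width lines.
Polar moment about centroid: J = 2[d³/12 + d(b/2)²] = 2[14³/12 + 14×3²] = 709.3 in³.
Direct shear f_v = P/L_w = 34.3 / 28 = 1.225 kip/in (vertical).
Torsion M = P·e = 34.3 × 13.5 = 463.05 kip·in.
Critical point at (x, y) = (3, 7) from centroid. f_tx = M·y/J = 4.57 kip/in; f_ty = M·x/J = 1.958 kip/in.
Resultant f_max = √[f_tx² + (f_v + f_ty)²] = √[4.57² + (1.225 + 1.958)²] = 5.569 kip/in.
Capacity per unit length: φr_n = 0.75 × 0.6 × 80 × (0.707 × 0.1875) = 4.772 kip/in.
5.569 > 4.772 → NOT adequate.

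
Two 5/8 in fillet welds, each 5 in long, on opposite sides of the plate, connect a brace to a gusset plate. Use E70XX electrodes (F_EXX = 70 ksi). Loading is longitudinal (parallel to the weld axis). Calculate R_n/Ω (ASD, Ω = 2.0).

R_n/Ω ≈ 92.8 kip

Effective throat t_e = 0.707 × 0.625 = 0.4419 in.
Total length L = 10 in; A_we = 0.4419 × 10 = 4.419 in².
F_nw = 0.6 F_EXX = 0.6 × 70 = 42 ksi.
R_n = 42 × 4.419 = 185.6 kip; R_n/Ω = 185.6/2.0 = 92.79 kip.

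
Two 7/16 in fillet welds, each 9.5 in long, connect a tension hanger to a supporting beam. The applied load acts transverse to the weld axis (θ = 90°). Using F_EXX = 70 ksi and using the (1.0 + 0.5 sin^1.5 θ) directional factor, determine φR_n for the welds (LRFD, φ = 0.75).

φR_n ≈ 278 kip

t_e = 0.707 × 0.4375 = 0.3093 in; A_we = 0.3093 × 19 = 5.877 in².
Directional factor: 1.0 + 0.5 sin^1.5(90°) = 1.5.
F_nw = 0.6 × 70 × 1.5 = 63 ksi.
φR_n = 0.75 × 63 × 5.877 = 277.7 kip.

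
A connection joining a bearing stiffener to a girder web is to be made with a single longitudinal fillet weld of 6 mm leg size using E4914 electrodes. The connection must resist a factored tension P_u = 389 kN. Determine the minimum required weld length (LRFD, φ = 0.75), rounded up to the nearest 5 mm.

E49XX → F_EXX = 490 MPa.
Throat t_e = 0.707 × 6 = 4.242 mm.
φr_n = 0.75 × 0.6 × 490 × 4.242 × 10⁻³ = 0.9354 kN/mm.
L_req = P_u / φr_n = 389 / 0.9354 = 415.9 mm total.
Round up → use L = 420 mm.

L = 420 mm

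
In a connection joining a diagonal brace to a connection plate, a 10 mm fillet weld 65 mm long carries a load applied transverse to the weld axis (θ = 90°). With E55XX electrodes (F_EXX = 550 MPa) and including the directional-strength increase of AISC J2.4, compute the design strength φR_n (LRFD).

t_e = 0.707 × 10 = 7.07 mm; A_we = 7.07 × 65 = 459.5 mm².
Directional factor: 1.0 + 0.5 sin^1.5(90°) = 1.5.
F_nw = 0.6 × 550 × 1.5 = 495 MPa.
φR_n = 0.75 × 495 × 459.5 × 10⁻³ = 170.6 kN.

φR_n ≈ 171 kN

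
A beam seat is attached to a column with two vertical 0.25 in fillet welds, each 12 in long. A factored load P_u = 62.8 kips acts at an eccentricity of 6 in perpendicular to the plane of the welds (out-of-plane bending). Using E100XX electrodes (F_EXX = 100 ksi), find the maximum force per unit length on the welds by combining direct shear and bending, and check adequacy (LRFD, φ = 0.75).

f_max ≈ 8.27 kip/in; NOT adequate

L_w = 2 × 12 = 24 in; section modulus (unit throat) S = 2 × L²/6 = 48 in².
Direct shear f_v = P/L_w = 62.8/24 = 2.617 kip/in.
Moment M = P × e = 62.8 × 6 = 376.8 kip·in; bending f_b = M/S = 7.85 kip/in.
f_max = √(f_v² + f_b²) = √(2.617² + 7.85²) = 8.275 kip/in.
φr_n = 0.75 × 0.6 × 100 × (0.707 × 0.25) = 7.954 kip/in → NOT adequate.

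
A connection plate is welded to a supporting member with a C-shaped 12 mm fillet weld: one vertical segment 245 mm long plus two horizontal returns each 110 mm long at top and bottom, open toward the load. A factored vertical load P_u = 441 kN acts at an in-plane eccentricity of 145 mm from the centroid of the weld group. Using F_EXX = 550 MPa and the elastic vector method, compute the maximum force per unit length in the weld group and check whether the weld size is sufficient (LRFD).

f_max ≈ 2520 N/mm; NOT adequate

Total weld length L_w = 465 mm. Treat welds as unit-width lines.
Centroid: x̄ = 2×110×55 / 465 = 26.02 mm from the vertical weld.
Polar moment about centroid: J = I_x + I_y = [245³/12 + 2×110×122.5²] + [245×26.02² + 2(110³/12 + 110×28.98²)] = 5099000 mm³.
Direct shear f_v = P/L_w = 441×10³ / 465 = 948.4 N/mm (vertical).
Torsion M = P·e = 441×10³ × 145 = 63945000 N·mm.
Critical point at (x, y) = (83.98, 122.5) from centroid. f_tx = M·y/J = 1536 N/mm; f_ty = M·x/J = 1053 N/mm.
Resultant f_max = √[f_tx² + (f_v + f_ty)²] = √[1536² + (948.4 + 1053)²] = 2523 N/mm.
Capacity per unit length: φr_n = 0.75 × 0.6 × 550 × (0.707 × 12) = 2100 N/mm.
2523 > 2100 → NOT adequate.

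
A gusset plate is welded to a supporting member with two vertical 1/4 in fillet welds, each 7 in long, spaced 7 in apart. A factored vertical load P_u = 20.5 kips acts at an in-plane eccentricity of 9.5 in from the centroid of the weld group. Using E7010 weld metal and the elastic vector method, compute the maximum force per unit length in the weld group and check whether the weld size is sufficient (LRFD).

f_max ≈ 5.35 kip/in; adequate

E70XX → F_EXX = 70 ksi.
Total weld length L_w = 14 in. Treat welds as unit-width lines.
Polar moment about centroid: J = 2[d³/12 + d(b/2)²] = 2[7³/12 + 7×3.5²] = 228.7 in³.
Direct shear f_v = P/L_w = 20.5 / 14 = 1.464 kip/in (vertical).
Torsion M = P·e = 20.5 × 9.5 = 194.75 kip·in.
Critical point at (x, y) = (3.5, 3.5) from centroid. f_tx = M·y/J = 2.981 kip/in; f_ty = M·x/J = 2.981 kip/in.
Resultant f_max = √[f_tx² + (f_v + f_ty)²] = √[2.981² + (1.464 + 2.981)²] = 5.352 kip/in.
Capacity per unit length: φr_n = 0.75 × 0.6 × 70 × (0.707 × 0.25) = 5.568 kip/in.
5.352 ≤ 5.568 → adequate.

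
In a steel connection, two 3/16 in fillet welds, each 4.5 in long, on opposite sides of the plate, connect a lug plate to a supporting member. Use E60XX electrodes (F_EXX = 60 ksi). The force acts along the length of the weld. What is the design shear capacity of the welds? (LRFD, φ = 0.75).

φR_n ≈ 32.2 kips

Effective throat t_e = 0.707 × 0.1875 = 0.1326 in.
Total length L = 9 in; A_we = 0.1326 × 9 = 1.193 in².
F_nw = 0.6 F_EXX = 0.6 × 60 = 36 ksi.
φR_n = 0.75 × 36 × 1.193 = 32.21 kips.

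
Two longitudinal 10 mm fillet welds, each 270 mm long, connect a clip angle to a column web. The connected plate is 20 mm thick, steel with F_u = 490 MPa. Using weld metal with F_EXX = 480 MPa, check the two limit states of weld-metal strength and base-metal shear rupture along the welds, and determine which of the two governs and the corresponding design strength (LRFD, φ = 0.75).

t_e = 0.707 × 10 = 7.07 mm; L = 540 mm.
Weld metal: φR_n = 0.75 × 0.6 × 480 × 7.07 × 540 × 10⁻³ = 824.6 kN.
Base metal (shear rupture): φR_n = 0.75 × 0.6 × 490 × 20 × 540 × 10⁻³ = 2381 kN.
Governing: weld metal.

φR_n ≈ 825 kN (weld metal governs)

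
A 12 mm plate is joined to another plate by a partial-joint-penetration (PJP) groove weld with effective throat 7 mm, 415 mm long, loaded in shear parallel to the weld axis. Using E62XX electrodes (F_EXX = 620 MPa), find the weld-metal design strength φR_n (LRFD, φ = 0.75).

Effective throat (given) t_e = 7 mm.
A_we = 7 × 415 = 2905 mm².
F_nw = 0.6 F_EXX = 372 MPa.
φR_n = 0.75 × 372 × 2905 × 10⁻³ = 810.5 kN.

φR_n ≈ 810 kN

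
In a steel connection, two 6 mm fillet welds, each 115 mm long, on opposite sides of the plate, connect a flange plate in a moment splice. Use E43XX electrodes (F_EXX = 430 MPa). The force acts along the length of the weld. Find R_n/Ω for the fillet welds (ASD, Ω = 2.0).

Effective throat t_e = 0.707 × 6 = 4.242 mm.
Total length L = 230 mm; A_we = 4.242 × 230 = 975.7 mm².
F_nw = 0.6 F_EXX = 0.6 × 430 = 258 MPa.
R_n = 258 × 975.7 × 10⁻³ = 251.7 kN; R_n/Ω = 251.7/2.0 = 125.9 kN.

R_n/Ω ≈ 126 kN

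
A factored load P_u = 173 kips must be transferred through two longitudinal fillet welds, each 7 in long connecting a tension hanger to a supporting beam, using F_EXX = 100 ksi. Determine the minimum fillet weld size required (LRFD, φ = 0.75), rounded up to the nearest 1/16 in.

w = 7/16 in

Total weld length L = 14 in.
Required throat t_e = P_u / (φ × 0.6 F_EXX × L) = 173 / (0.75 × 0.6 × 100 × 14) = 0.2746 in.
Required leg w = t_e / 0.707 = 0.3884 in → use 7/16 in.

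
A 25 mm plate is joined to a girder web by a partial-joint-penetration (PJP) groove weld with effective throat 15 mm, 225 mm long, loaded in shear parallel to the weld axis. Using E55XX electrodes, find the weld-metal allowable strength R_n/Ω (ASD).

R_n/Ω ≈ 557 kN

E55XX → F_EXX = 550 MPa.
Effective throat (given) t_e = 15 mm.
A_we = 15 × 225 = 3375 mm².
F_nw = 0.6 F_EXX = 330 MPa.
R_n/Ω = (330 × 3375) / 2.0 × 10⁻³ = 556.9 kN.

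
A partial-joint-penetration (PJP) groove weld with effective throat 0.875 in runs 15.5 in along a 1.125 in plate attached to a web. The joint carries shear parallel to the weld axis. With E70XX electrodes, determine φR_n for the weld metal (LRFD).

φR_n ≈ 427 kip

E70XX → F_EXX = 70 ksi.
Effective throat (given) t_e = 0.875 in.
A_we = 0.875 × 15.5 = 13.56 in².
F_nw = 0.6 F_EXX = 42 ksi.
φR_n = 0.75 × 42 × 13.56 = 427.2 kip.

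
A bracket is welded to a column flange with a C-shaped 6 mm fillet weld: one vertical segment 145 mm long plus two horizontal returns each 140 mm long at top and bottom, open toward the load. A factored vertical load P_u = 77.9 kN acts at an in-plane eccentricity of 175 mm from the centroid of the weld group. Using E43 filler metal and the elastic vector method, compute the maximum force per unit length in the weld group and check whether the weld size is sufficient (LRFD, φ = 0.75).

f_max ≈ 763 N/mm; adequate

E43XX → F_EXX = 430 MPa.
Total weld length L_w = 425 mm. Treat welds as unit-width lines.
Centroid: x̄ = 2×140×70 / 425 = 46.12 mm from the vertical weld.
Polar moment about centroid: J = I_x + I_y = [145³/12 + 2×140×72.5²] + [145×46.12² + 2(140³/12 + 140×23.88²)] = 2651000 mm³.
Direct shear f_v = P/L_w = 77.9×10³ / 425 = 183.3 N/mm (vertical).
Torsion M = P·e = 77.9×10³ × 175 = 13632000 N·mm.
Critical point at (x, y) = (93.88, 72.5) from centroid. f_tx = M·y/J = 372.8 N/mm; f_ty = M·x/J = 482.7 N/mm.
Resultant f_max = √[f_tx² + (f_v + f_ty)²] = √[372.8² + (183.3 + 482.7)²] = 763.3 N/mm.
Capacity per unit length: φr_n = 0.75 × 0.6 × 430 × (0.707 × 6) = 820.8 N/mm.
763.3 ≤ 820.8 → adequate.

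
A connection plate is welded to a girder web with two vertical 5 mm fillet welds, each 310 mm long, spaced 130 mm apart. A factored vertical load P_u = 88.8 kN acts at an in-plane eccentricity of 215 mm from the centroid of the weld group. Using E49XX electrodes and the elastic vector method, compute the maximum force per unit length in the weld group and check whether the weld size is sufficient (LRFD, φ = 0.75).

E49XX → F_EXX = 490 MPa.
Total weld length L_w = 620 mm. Treat welds as unit-width lines.
Polar moment about centroid: J = 2[d³/12 + d(b/2)²] = 2[310³/12 + 310×65²] = 7585000 mm³.
Direct shear f_v = P/L_w = 88.8×10³ / 620 = 143.2 N/mm (vertical).
Torsion M = P·e = 88.8×10³ × 215 = 19092000 N·mm.
Critical point at (x, y) = (65, 155) from centroid. f_tx = M·y/J = 390.2 N/mm; f_ty = M·x/J = 163.6 N/mm.
Resultant f_max = √[f_tx² + (f_v + f_ty)²] = √[390.2² + (143.2 + 163.6)²] = 496.4 N/mm.
Capacity per unit length: φr_n = 0.75 × 0.6 × 490 × (0.707 × 5) = 779.5 N/mm.
496.4 ≤ 779.5 → adequate.

f_max ≈ 496 N/mm; adequate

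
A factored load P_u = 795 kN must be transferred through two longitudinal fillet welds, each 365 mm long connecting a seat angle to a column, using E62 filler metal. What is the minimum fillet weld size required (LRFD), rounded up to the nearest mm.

w = 6 mm

E62XX → F_EXX = 620 MPa.
Total weld length L = 730 mm.
Required throat t_e = P_u / (φ × 0.6 F_EXX × L) = 795 / (0.75 × 0.6 × 620 × 730 × 10⁻³) = 3.903 mm.
Required leg w = t_e / 0.707 = 5.521 mm → use 6 mm.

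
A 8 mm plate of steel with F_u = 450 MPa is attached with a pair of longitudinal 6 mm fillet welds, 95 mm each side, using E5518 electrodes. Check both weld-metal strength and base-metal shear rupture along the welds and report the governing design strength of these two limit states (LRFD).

E55XX → F_EXX = 550 MPa.
t_e = 0.707 × 6 = 4.242 mm; L = 190 mm.
Weld metal: φR_n = 0.75 × 0.6 × 550 × 4.242 × 190 × 10⁻³ = 199.5 kN.
Base metal (shear rupture): φR_n = 0.75 × 0.6 × 450 × 8 × 190 × 10⁻³ = 307.8 kN.
Governing: weld metal.

φR_n ≈ 199 kN (weld metal governs)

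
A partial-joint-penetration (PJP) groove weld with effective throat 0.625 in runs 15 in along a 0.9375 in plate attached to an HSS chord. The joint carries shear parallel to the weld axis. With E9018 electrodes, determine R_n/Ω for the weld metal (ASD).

E90XX → F_EXX = 90 ksi.
Effective throat (given) t_e = 0.625 in.
A_we = 0.625 × 15 = 9.375 in².
F_nw = 0.6 F_EXX = 54 ksi.
R_n/Ω = (54 × 9.375) / 2.0 = 253.1 kips.

R_n/Ω ≈ 253 kips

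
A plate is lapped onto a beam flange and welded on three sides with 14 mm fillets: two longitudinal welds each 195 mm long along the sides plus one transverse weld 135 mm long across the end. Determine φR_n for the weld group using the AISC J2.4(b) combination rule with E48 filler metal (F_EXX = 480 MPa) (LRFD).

t_e = 0.707 × 14 = 9.898 mm.
R_nwl = 0.6 × 480 × 9.898 × 390 × 10⁻³ = 1112 kN (longitudinal, 2 welds).
R_nwt = 0.6 × 480 × 9.898 × 135 × 10⁻³ = 384.8 kN (transverse, base value).
(i) R_nwl + R_nwt = 1497 kN; (ii) 0.85 R_nwl + 1.5 R_nwt = 1522 kN.
R_n = max = 1522 kN [governs: (ii)]; φR_n = 1142 kN.

φR_n ≈ 1140 kN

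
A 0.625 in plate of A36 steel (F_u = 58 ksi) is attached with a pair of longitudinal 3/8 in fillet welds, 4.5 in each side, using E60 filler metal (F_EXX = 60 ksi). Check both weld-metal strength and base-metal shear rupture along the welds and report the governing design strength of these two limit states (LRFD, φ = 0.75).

t_e = 0.707 × 0.375 = 0.2651 in; L = 9 in.
Weld metal: φR_n = 0.75 × 0.6 × 60 × 0.2651 × 9 = 64.43 kips.
Base metal (shear rupture): φR_n = 0.75 × 0.6 × 58 × 0.625 × 9 = 146.8 kips.
Governing: weld metal.

φR_n ≈ 64.4 kips (weld metal governs)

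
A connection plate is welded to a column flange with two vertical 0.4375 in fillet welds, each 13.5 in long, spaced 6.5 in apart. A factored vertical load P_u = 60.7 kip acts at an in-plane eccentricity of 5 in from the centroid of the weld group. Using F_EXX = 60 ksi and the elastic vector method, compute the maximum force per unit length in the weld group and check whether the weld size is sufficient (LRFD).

Total weld length L_w = 27 in. Treat welds as unit-width lines.
Polar moment about centroid: J = 2[d³/12 + d(b/2)²] = 2[13.5³/12 + 13.5×3.25²] = 695.2 in³.
Direct shear f_v = P/L_w = 60.7 / 27 = 2.248 kip/in (vertical).
Torsion M = P·e = 60.7 × 5 = 303.5 kip·in.
Critical point at (x, y) = (3.25, 6.75) from centroid. f_tx = M·y/J = 2.947 kip/in; f_ty = M·x/J = 1.419 kip/in.
Resultant f_max = √[f_tx² + (f_v + f_ty)²] = √[2.947² + (2.248 + 1.419)²] = 4.704 kip/in.
Capacity per unit length: φr_n = 0.75 × 0.6 × 60 × (0.707 × 0.4375) = 8.351 kip/in.
4.704 ≤ 8.351 → adequate.

f_max ≈ 4.7 kip/in; adequate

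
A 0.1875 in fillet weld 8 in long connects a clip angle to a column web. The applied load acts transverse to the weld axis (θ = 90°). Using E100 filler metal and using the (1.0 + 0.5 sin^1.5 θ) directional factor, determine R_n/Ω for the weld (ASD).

E100XX → F_EXX = 100 ksi.
t_e = 0.707 × 0.1875 = 0.1326 in; A_we = 0.1326 × 8 = 1.06 in².
Directional factor: 1.0 + 0.5 sin^1.5(90°) = 1.5.
F_nw = 0.6 × 100 × 1.5 = 90 ksi.
R_n/Ω = (90 × 1.06) / 2.0 = 47.72 kip.

R_n/Ω ≈ 47.7 kip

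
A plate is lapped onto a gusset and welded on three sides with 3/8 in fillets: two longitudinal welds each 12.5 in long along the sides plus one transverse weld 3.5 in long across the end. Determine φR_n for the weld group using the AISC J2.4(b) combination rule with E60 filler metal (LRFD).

φR_n ≈ 204 kip

E60XX → F_EXX = 60 ksi.
t_e = 0.707 × 0.375 = 0.2651 in.
R_nwl = 0.6 × 60 × 0.2651 × 25 = 238.6 kip (longitudinal, 2 welds).
R_nwt = 0.6 × 60 × 0.2651 × 3.5 = 33.41 kip (transverse, base value).
(i) R_nwl + R_nwt = 272 kip; (ii) 0.85 R_nwl + 1.5 R_nwt = 252.9 kip.
R_n = max = 272 kip [governs: (i)]; φR_n = 204 kip.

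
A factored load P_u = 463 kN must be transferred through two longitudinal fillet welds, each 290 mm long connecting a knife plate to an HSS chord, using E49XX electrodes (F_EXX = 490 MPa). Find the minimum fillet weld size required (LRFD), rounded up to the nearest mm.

Total weld length L = 580 mm.
Required throat t_e = P_u / (φ × 0.6 F_EXX × L) = 463 / (0.75 × 0.6 × 490 × 580 × 10⁻³) = 3.62 mm.
Required leg w = t_e / 0.707 = 5.121 mm → use 6 mm.

w = 6 mm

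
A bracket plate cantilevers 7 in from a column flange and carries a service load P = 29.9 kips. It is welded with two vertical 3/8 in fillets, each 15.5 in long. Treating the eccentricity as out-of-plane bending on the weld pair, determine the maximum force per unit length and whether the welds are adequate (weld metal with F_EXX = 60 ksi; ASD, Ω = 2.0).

L_w = 2 × 15.5 = 31 in; section modulus (unit throat) S = 2 × L²/6 = 80.08 in².
Direct shear f_v = P/L_w = 29.9/31 = 0.9645 kip/in.
Moment M = P × e = 29.9 × 7 = 209.3 kip·in; bending f_b = M/S = 2.614 kip/in.
f_max = √(f_v² + f_b²) = √(0.9645² + 2.614²) = 2.786 kip/in.
r_n/Ω = (1/2.0) × 0.6 × 60 × (0.707 × 0.375) = 4.772 kip/in → adequate.

f_max ≈ 2.79 kip/in; adequate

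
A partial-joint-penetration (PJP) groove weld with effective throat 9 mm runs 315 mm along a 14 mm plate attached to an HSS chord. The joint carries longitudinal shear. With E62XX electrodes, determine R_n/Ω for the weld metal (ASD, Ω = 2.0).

R_n/Ω ≈ 527 kN

E62XX → F_EXX = 620 MPa.
Effective throat (given) t_e = 9 mm.
A_we = 9 × 315 = 2835 mm².
F_nw = 0.6 F_EXX = 372 MPa.
R_n/Ω = (372 × 2835) / 2.0 × 10⁻³ = 527.3 kN.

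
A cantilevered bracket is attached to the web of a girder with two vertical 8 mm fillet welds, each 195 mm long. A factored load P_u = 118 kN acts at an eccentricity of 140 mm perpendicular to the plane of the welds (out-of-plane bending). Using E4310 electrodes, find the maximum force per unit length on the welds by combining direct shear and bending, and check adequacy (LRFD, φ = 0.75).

f_max ≈ 1340 N/mm; NOT adequate

E43XX → F_EXX = 430 MPa.
L_w = 2 × 195 = 390 mm; section modulus (unit throat) S = 2 × L²/6 = 12680 mm².
Direct shear f_v = P/L_w = 118×10³/390 = 302.6 N/mm.
Moment M = P × e = 118×10³ × 140 = 16520000 N·mm; bending f_b = M/S = 1303 N/mm.
f_max = √(f_v² + f_b²) = √(302.6² + 1303²) = 1338 N/mm.
φr_n = 0.75 × 0.6 × 430 × (0.707 × 8) = 1094 N/mm → NOT adequate.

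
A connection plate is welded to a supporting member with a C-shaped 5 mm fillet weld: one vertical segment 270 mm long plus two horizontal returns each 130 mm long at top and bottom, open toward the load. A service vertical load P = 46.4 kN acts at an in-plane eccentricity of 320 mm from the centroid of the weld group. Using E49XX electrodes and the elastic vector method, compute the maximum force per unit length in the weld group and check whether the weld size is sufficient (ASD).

f_max ≈ 397 N/mm; adequate

E49XX → F_EXX = 490 MPa.
Total weld length L_w = 530 mm. Treat welds as unit-width lines.
Centroid: x̄ = 2×130×65 / 530 = 31.89 mm from the vertical weld.
Polar moment about centroid: J = I_x + I_y = [270³/12 + 2×130×135²] + [270×31.89² + 2(130³/12 + 130×33.11²)] = 7305000 mm³.
Direct shear f_v = P/L_w = 46.4×10³ / 530 = 87.55 N/mm (vertical).
Torsion M = P·e = 46.4×10³ × 320 = 14848000 N·mm.
Critical point at (x, y) = (98.11, 135) from centroid. f_tx = M·y/J = 274.4 N/mm; f_ty = M·x/J = 199.4 N/mm.
Resultant f_max = √[f_tx² + (f_v + f_ty)²] = √[274.4² + (87.55 + 199.4)²] = 397.1 N/mm.
Capacity per unit length: r_n/Ω = (1/2.0) × 0.6 × 490 × (0.707 × 5) = 519.6 N/mm.
397.1 ≤ 519.6 → adequate.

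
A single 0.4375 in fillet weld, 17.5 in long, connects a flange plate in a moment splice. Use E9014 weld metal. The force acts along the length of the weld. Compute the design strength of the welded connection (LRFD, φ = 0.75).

E90XX → F_EXX = 90 ksi.
Effective throat t_e = 0.707 × 0.4375 = 0.3093 in.
Total length L = 17.5 in; A_we = 0.3093 × 17.5 = 5.413 in².
F_nw = 0.6 F_EXX = 0.6 × 90 = 54 ksi.
φR_n = 0.75 × 54 × 5.413 = 219.2 kip.

φR_n ≈ 219 kip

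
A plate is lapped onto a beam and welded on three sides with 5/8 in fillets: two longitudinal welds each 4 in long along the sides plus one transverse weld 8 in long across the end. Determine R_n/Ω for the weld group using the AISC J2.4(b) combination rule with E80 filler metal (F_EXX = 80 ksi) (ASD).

t_e = 0.707 × 0.625 = 0.4419 in.
R_nwl = 0.6 × 80 × 0.4419 × 8 = 169.7 kips (longitudinal, 2 welds).
R_nwt = 0.6 × 80 × 0.4419 × 8 = 169.7 kips (transverse, base value).
(i) R_nwl + R_nwt = 339.4 kips; (ii) 0.85 R_nwl + 1.5 R_nwt = 398.7 kips.
R_n = max = 398.7 kips [governs: (ii)]; R_n/Ω = 199.4 kips.

R_n/Ω ≈ 199 kips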